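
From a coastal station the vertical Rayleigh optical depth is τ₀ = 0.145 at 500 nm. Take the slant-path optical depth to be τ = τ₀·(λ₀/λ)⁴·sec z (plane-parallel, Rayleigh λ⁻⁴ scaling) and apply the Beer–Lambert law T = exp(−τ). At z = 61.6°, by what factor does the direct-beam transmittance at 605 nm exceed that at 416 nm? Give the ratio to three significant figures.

1.64

Airmass: sec 61.6° = 2.1025.
τ(605 nm) = 0.145 × (500/605)⁴ × 2.1025 = 0.145 × 0.4665 × 2.1025 = 0.1422.
τ(416 nm) = 0.145 × (500/416)⁴ × 2.1025 = 0.145 × 2.0869 × 2.1025 = 0.6362.
T(605)/T(416) = exp(τ_B − τ_A) = exp(0.4940) = 1.6389.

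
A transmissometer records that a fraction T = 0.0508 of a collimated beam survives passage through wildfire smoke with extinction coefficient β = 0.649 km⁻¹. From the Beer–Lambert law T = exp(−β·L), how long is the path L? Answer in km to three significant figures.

4.59 km

Beer–Lambert: T = exp(−βL) ⇒ L = −ln(T)/β = −ln(0.0508)/0.649 = 2.9799/0.649 = 4.591 km.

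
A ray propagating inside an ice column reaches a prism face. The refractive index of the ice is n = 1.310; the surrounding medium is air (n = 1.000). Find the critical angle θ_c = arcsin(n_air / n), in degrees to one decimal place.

sin θ_c = n_air / n = 1.000 / 1.310 = 0.7634.
θ_c = arcsin(0.7634) = 49.76°.

49.8°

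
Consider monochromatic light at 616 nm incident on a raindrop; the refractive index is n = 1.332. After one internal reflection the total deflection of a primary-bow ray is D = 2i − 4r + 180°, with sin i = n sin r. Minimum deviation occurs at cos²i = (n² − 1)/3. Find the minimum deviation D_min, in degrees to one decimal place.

cos²i = (1.77422 − 1)/3 = 0.25807; i = arccos(0.50801) = 59.469°.
sin r = sin 59.469°/1.332 = 0.64666; r = 40.290°.
D_min = 2·59.469° − 4·40.290° + 180° = 137.776°.

137.8°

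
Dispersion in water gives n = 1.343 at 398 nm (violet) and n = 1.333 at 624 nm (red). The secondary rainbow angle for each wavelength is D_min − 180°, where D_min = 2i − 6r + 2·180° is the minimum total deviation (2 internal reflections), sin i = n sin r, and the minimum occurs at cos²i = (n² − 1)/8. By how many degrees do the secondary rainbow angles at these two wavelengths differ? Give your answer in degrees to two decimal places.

At 398 nm (n = 1.343): cos²i = 0.10046 → i = 71.522°, r = 44.928°, D_min = 233.478°, rainbow angle = 53.478°.
At 624 nm (n = 1.333): cos²i = 0.09711 → i = 71.843°, r = 45.466°, D_min = 230.891°, rainbow angle = 50.891°.
Angular width = |53.478° − 50.891°| = 2.587°.

2.59°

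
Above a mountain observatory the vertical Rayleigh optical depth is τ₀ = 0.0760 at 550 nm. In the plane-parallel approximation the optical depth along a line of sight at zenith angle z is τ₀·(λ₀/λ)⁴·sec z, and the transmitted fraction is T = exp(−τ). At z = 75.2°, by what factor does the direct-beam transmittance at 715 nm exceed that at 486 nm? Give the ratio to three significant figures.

Airmass: sec 75.2° = 3.9147.
τ(715 nm) = 0.0760 × (550/715)⁴ × 3.9147 = 0.0760 × 0.3501 × 3.9147 = 0.1042.
τ(486 nm) = 0.0760 × (550/486)⁴ × 3.9147 = 0.0760 × 1.6402 × 3.9147 = 0.4880.
T(715)/T(486) = exp(τ_B − τ_A) = exp(0.3838) = 1.4679.

1.47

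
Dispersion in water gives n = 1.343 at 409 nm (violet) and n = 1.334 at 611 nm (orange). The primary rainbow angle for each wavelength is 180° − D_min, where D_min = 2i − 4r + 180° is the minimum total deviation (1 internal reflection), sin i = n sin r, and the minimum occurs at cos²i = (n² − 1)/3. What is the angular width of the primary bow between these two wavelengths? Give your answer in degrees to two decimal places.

At 409 nm (n = 1.343): cos²i = 0.26788 → i = 58.830°, r = 39.577°, D_min = 139.354°, rainbow angle = 40.646°.
At 611 nm (n = 1.334): cos²i = 0.25985 → i = 59.352°, r = 40.159°, D_min = 138.067°, rainbow angle = 41.933°.
Angular width = |40.646° − 41.933°| = 1.287°.

1.29°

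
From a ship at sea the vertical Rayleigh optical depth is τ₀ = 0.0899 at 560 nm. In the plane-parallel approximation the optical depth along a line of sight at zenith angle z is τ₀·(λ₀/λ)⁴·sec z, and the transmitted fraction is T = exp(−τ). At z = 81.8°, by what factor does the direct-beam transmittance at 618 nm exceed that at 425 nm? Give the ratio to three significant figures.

Airmass: sec 81.8° = 7.0112.
τ(618 nm) = 0.0899 × (560/618)⁴ × 7.0112 = 0.0899 × 0.6742 × 7.0112 = 0.4250.
τ(425 nm) = 0.0899 × (560/425)⁴ × 7.0112 = 0.0899 × 3.0144 × 7.0112 = 1.9000.
T(618)/T(425) = exp(τ_B − τ_A) = exp(1.4750) = 4.3711.

4.37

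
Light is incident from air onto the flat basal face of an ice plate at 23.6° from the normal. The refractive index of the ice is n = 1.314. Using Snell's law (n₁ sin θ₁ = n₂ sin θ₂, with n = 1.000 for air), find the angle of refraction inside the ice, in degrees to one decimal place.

17.7°

Snell: sin θ_r = sin θ_i / n = sin 23.6° / 1.314 = 0.4003 / 1.314 = 0.3047.
θ_r = arcsin(0.3047) = 17.74°.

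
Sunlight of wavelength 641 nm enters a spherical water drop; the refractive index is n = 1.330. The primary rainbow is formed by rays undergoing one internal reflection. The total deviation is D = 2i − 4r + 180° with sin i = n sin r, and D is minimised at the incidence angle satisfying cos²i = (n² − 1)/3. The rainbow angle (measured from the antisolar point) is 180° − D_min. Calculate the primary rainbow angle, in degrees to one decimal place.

cos²i = (1.76890 − 1)/3 = 0.25630; i = arccos(0.50626) = 59.585°.
sin r = sin 59.585°/1.330 = 0.64841; r = 40.422°.
D_min = 2·59.585° − 4·40.422° + 180° = 137.484°.
Rainbow angle = 180° − D_min = 42.516°.

42.5°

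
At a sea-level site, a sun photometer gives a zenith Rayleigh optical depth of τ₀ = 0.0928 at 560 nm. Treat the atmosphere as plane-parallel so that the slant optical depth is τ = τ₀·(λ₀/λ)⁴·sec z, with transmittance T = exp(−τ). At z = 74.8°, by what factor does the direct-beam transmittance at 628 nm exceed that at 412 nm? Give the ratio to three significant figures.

2.68

Airmass: sec 74.8° = 3.8140.
τ(628 nm) = 0.0928 × (560/628)⁴ × 3.8140 = 0.0928 × 0.6323 × 3.8140 = 0.2238.
τ(412 nm) = 0.0928 × (560/412)⁴ × 3.8140 = 0.0928 × 3.4132 × 3.8140 = 1.2081.
T(628)/T(412) = exp(τ_B − τ_A) = exp(0.9843) = 2.6759.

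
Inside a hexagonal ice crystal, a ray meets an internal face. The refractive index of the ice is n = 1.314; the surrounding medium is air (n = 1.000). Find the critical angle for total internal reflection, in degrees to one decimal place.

sin θ_c = n_air / n = 1.000 / 1.314 = 0.7610.
θ_c = arcsin(0.7610) = 49.56°.

49.6°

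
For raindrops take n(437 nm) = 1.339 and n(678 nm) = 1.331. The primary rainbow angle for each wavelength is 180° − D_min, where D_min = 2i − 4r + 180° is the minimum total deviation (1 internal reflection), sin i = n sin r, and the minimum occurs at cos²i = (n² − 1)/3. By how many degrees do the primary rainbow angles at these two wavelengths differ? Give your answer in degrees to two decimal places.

1.16°

At 437 nm (n = 1.339): cos²i = 0.26431 → i = 59.062°, r = 39.834°, D_min = 138.786°, rainbow angle = 41.214°.
At 678 nm (n = 1.331): cos²i = 0.25719 → i = 59.527°, r = 40.356°, D_min = 137.630°, rainbow angle = 42.370°.
Angular width = |41.214° − 42.370°| = 1.156°.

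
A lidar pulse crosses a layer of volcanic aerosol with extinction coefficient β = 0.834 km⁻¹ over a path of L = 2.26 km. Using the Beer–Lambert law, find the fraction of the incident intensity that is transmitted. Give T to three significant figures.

0.152

τ = β·L = 0.834 × 2.26 = 1.8848.
T = exp(−1.8848) = 0.1519.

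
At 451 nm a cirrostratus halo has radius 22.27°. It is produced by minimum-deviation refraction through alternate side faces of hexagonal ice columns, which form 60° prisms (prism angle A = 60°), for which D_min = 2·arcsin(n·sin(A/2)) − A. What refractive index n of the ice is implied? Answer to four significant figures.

1.316

Rearranging: n = sin((D_min + A)/2) / sin(A/2).
(D_min + A)/2 = (22.27° + 60°)/2 = 41.135°.
n = sin 41.135° / sin 30° = 0.6578 / 0.5000 = 1.3157.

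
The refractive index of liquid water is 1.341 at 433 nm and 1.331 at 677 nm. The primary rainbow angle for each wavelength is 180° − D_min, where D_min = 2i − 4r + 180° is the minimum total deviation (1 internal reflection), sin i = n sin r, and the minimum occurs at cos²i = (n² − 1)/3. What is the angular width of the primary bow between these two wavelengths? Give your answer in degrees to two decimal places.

At 433 nm (n = 1.341): cos²i = 0.26609 → i = 58.946°, r = 39.705°, D_min = 139.071°, rainbow angle = 40.929°.
At 677 nm (n = 1.331): cos²i = 0.25719 → i = 59.527°, r = 40.356°, D_min = 137.630°, rainbow angle = 42.370°.
Angular width = |40.929° − 42.370°| = 1.441°.

1.44°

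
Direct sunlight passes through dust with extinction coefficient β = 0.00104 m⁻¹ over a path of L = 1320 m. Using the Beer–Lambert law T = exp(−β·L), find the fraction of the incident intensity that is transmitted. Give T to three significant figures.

τ = β·L = 0.00104 × 1320 = 1.3728.
T = exp(−1.3728) = 0.2534.

0.253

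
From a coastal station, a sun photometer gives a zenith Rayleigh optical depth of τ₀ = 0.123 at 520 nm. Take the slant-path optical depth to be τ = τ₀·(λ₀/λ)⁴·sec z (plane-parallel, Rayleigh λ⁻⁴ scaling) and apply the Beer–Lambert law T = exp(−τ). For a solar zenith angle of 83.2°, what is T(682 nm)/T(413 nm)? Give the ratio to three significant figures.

9.58

Airmass: sec 83.2° = 8.4457.
τ(682 nm) = 0.123 × (520/682)⁴ × 8.4457 = 0.123 × 0.3380 × 8.4457 = 0.3511.
τ(413 nm) = 0.123 × (520/413)⁴ × 8.4457 = 0.123 × 2.5131 × 8.4457 = 2.6107.
T(682)/T(413) = exp(τ_B − τ_A) = exp(2.2596) = 9.5791.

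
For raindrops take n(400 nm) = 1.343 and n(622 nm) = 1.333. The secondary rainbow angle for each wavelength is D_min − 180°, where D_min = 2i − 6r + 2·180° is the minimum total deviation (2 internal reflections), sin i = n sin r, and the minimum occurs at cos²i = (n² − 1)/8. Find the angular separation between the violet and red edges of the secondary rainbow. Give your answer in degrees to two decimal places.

2.59°

At 400 nm (n = 1.343): cos²i = 0.10046 → i = 71.522°, r = 44.928°, D_min = 233.478°, rainbow angle = 53.478°.
At 622 nm (n = 1.333): cos²i = 0.09711 → i = 71.843°, r = 45.466°, D_min = 230.891°, rainbow angle = 50.891°.
Angular width = |53.478° − 50.891°| = 2.587°.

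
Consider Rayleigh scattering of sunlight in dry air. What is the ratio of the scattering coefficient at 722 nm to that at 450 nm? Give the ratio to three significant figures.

Rayleigh scattering ∝ λ⁻⁴, so the ratio of coefficients is the inverse fourth power of the wavelength ratio.
σ(722)/σ(450) = (450/722)⁴ = (0.6233)⁴ = 0.1509.

0.151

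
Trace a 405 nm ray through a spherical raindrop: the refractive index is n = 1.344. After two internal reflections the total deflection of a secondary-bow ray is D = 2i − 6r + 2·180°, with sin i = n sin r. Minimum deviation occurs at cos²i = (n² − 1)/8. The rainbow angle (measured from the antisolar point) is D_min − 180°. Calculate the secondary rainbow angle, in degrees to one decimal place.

cos²i = (1.80634 − 1)/8 = 0.10079; i = arccos(0.31748) = 71.490°.
sin r = sin 71.490°/1.344 = 0.70555; r = 44.874°.
D_min = 2·71.490° − 6·44.874° + 360° = 233.733°.
Rainbow angle = D_min − 180° = 53.733°.

53.7°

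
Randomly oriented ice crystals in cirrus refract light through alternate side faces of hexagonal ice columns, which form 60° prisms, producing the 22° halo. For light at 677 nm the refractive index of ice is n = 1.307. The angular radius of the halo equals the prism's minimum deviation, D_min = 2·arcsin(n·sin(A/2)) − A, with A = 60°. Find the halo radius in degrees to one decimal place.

21.6°

n·sin(A/2) = 1.307 × sin 30° = 1.307 × 0.5000 = 0.6535.
D_min = 2·arcsin(0.6535) − 60° = 2 × 40.806° − 60° = 21.612°.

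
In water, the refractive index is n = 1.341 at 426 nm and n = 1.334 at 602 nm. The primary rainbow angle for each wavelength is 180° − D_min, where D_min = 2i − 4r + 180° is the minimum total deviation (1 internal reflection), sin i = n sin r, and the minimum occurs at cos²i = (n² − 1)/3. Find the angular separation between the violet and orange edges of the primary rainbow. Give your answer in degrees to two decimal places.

At 426 nm (n = 1.341): cos²i = 0.26609 → i = 58.946°, r = 39.705°, D_min = 139.071°, rainbow angle = 40.929°.
At 602 nm (n = 1.334): cos²i = 0.25985 → i = 59.352°, r = 40.159°, D_min = 138.067°, rainbow angle = 41.933°.
Angular width = |40.929° − 41.933°| = 1.004°.

1.00°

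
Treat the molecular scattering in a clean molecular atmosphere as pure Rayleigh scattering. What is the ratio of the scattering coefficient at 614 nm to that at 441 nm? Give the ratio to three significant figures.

0.266

Rayleigh scattering ∝ λ⁻⁴, so the ratio of coefficients is the inverse fourth power of the wavelength ratio.
σ(614)/σ(441) = (441/614)⁴ = (0.7182)⁴ = 0.2661.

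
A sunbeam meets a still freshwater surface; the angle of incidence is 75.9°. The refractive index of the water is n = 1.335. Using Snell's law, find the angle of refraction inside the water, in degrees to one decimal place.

46.6°

Snell: sin θ_r = sin θ_i / n = sin 75.9° / 1.335 = 0.9699 / 1.335 = 0.7265.
θ_r = arcsin(0.7265) = 46.59°.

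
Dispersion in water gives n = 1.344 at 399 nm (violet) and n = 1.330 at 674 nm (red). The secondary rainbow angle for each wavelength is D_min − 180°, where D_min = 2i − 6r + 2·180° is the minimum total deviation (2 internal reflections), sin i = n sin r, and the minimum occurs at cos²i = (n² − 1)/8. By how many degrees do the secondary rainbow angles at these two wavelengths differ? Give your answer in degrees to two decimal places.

3.63°

At 399 nm (n = 1.344): cos²i = 0.10079 → i = 71.490°, r = 44.874°, D_min = 233.733°, rainbow angle = 53.733°.
At 674 nm (n = 1.330): cos²i = 0.09611 → i = 71.940°, r = 45.630°, D_min = 230.101°, rainbow angle = 50.101°.
Angular width = |53.733° − 50.101°| = 3.632°.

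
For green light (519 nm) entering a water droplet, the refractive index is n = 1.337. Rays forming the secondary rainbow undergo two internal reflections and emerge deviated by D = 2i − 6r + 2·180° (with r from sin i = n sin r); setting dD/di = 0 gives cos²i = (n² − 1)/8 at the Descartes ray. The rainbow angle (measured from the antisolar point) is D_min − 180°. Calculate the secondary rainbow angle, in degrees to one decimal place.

cos²i = (1.78757 − 1)/8 = 0.09845; i = arccos(0.31376) = 71.714°.
sin r = sin 71.714°/1.337 = 0.71017; r = 45.249°.
D_min = 2·71.714° − 6·45.249° + 360° = 231.934°.
Rainbow angle = D_min − 180° = 51.934°.

51.9°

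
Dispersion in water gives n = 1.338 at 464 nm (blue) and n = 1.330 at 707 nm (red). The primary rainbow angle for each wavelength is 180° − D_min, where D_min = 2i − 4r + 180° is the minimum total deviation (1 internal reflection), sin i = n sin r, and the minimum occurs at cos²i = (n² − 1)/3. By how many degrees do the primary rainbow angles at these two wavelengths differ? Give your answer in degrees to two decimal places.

1.16°

At 464 nm (n = 1.338): cos²i = 0.26341 → i = 59.120°, r = 39.899°, D_min = 138.643°, rainbow angle = 41.357°.
At 707 nm (n = 1.330): cos²i = 0.25630 → i = 59.585°, r = 40.422°, D_min = 137.484°, rainbow angle = 42.516°.
Angular width = |41.357° − 42.516°| = 1.160°.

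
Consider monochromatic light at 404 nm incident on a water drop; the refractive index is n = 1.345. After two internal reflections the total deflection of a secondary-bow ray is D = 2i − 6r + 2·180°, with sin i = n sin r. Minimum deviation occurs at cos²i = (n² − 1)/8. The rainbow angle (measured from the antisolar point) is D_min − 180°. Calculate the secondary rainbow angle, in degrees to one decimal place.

54.0°

cos²i = (1.80902 − 1)/8 = 0.10113; i = arccos(0.31801) = 71.458°.
sin r = sin 71.458°/1.345 = 0.70490; r = 44.821°.
D_min = 2·71.458° − 6·44.821° + 360° = 233.987°.
Rainbow angle = D_min − 180° = 53.987°.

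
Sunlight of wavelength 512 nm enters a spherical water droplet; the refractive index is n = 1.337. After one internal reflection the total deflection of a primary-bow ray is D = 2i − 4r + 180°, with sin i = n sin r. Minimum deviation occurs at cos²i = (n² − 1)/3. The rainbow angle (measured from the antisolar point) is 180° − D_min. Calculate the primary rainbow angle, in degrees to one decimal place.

41.5°

cos²i = (1.78757 − 1)/3 = 0.26252; i = arccos(0.51237) = 59.178°.
sin r = sin 59.178°/1.337 = 0.64231; r = 39.964°.
D_min = 2·59.178° − 4·39.964° + 180° = 138.500°.
Rainbow angle = 180° − D_min = 41.500°.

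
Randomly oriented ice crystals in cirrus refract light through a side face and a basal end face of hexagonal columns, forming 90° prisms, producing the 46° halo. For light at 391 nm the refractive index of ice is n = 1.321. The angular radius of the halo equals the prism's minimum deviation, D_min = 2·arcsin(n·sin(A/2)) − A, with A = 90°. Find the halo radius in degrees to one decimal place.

48.2°

n·sin(A/2) = 1.321 × sin 45° = 1.321 × 0.7071 = 0.9341.
D_min = 2·arcsin(0.9341) − 90° = 2 × 69.081° − 90° = 48.163°.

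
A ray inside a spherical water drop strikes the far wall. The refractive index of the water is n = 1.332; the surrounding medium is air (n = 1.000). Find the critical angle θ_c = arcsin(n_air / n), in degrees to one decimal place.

sin θ_c = n_air / n = 1.000 / 1.332 = 0.7508.
θ_c = arcsin(0.7508) = 48.66°.

48.7°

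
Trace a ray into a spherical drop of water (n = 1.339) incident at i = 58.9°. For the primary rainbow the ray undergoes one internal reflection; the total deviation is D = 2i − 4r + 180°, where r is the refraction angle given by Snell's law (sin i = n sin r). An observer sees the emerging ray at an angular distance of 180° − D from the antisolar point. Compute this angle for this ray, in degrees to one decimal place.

sin r = sin 58.9° / 1.339 = 0.8563/1.339 = 0.6395; r = 39.75°.
D = 2·58.9° − 4·39.75° + 180° = 117.80° − 159.01° + 180° = 138.79°.
Angle from antisolar point = 180° − D = 41.21°.

41.2°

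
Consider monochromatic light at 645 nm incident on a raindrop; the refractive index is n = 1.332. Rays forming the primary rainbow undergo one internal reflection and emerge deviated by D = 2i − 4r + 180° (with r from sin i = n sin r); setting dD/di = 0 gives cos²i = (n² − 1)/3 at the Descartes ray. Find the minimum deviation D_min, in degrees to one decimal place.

137.8°

cos²i = (1.77422 − 1)/3 = 0.25807; i = arccos(0.50801) = 59.469°.
sin r = sin 59.469°/1.332 = 0.64666; r = 40.290°.
D_min = 2·59.469° − 4·40.290° + 180° = 137.776°.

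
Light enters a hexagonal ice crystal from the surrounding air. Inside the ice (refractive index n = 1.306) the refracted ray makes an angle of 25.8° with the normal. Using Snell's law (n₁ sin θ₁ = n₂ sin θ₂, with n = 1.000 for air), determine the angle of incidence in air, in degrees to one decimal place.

34.6°

Snell: sin θ_i = n · sin θ_r = 1.306 × sin 25.8° = 1.306 × 0.4352 = 0.5684.
θ_i = arcsin(0.5684) = 34.64°.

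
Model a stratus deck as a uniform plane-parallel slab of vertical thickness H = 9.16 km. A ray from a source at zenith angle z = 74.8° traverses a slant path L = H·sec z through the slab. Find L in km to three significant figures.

sec z = 1/cos 74.8° = 3.8140.
L = 9.16 × 3.8140 = 34.937 km.

34.9 km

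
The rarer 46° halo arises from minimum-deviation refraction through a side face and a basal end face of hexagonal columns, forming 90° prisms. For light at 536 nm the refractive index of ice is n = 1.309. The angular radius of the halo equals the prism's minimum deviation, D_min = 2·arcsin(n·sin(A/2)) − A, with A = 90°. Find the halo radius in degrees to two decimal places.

n·sin(A/2) = 1.309 × sin 45° = 1.309 × 0.7071 = 0.9256.
D_min = 2·arcsin(0.9256) − 90° = 2 × 67.759° − 90° = 45.519°.

45.52°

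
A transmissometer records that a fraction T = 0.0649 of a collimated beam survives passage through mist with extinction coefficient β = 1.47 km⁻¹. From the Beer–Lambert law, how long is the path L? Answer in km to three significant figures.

1.86 km

Beer–Lambert: T = exp(−βL) ⇒ L = −ln(T)/β = −ln(0.0649)/1.47 = 2.7349/1.47 = 1.86 km.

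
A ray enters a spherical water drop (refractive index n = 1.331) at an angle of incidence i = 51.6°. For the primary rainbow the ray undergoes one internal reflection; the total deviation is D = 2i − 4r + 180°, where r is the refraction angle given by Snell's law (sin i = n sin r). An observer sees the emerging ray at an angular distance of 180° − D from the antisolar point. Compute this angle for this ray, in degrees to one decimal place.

sin r = sin 51.6° / 1.331 = 0.7837/1.331 = 0.5888; r = 36.07°.
D = 2·51.6° − 4·36.07° + 180° = 103.20° − 144.29° + 180° = 138.91°.
Angle from antisolar point = 180° − D = 41.09°.

41.1°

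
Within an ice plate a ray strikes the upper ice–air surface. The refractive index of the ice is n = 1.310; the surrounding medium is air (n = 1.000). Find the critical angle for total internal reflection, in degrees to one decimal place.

sin θ_c = n_air / n = 1.000 / 1.310 = 0.7634.
θ_c = arcsin(0.7634) = 49.76°.

49.8°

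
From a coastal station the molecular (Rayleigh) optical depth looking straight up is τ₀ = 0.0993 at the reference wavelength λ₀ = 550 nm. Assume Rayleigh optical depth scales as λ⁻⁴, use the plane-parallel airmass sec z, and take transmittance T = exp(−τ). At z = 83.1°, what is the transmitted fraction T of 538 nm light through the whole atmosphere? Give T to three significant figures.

0.405

sec 83.1° = 8.3238.
τ = 0.0993 × (550/538)⁴ × 8.3238 = 0.0993 × 1.0922 × 8.3238 = 0.9028.
T = exp(−0.9028) = 0.4054.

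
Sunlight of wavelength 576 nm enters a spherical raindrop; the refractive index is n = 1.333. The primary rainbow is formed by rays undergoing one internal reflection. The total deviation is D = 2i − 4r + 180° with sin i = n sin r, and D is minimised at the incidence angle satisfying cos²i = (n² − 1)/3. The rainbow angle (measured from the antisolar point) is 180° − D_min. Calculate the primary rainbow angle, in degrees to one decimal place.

42.1°

cos²i = (1.77689 − 1)/3 = 0.25896; i = arccos(0.50888) = 59.410°.
sin r = sin 59.410°/1.333 = 0.64579; r = 40.225°.
D_min = 2·59.410° − 4·40.225° + 180° = 137.922°.
Rainbow angle = 180° − D_min = 42.078°.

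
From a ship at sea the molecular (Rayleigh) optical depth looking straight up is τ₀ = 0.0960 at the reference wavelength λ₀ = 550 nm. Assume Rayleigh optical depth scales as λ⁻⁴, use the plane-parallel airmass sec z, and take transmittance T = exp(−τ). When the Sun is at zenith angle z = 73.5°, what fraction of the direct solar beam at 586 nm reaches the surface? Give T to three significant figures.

sec 73.5° = 3.5209.
τ = 0.0960 × (550/586)⁴ × 3.5209 = 0.0960 × 0.7760 × 3.5209 = 0.2623.
T = exp(−0.2623) = 0.7693.

0.769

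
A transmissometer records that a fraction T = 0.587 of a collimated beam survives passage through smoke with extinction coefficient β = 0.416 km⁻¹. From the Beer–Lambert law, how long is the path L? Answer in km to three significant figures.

Beer–Lambert: T = exp(−βL) ⇒ L = −ln(T)/β = −ln(0.587)/0.416 = 0.5327/0.416 = 1.281 km.

1.28 km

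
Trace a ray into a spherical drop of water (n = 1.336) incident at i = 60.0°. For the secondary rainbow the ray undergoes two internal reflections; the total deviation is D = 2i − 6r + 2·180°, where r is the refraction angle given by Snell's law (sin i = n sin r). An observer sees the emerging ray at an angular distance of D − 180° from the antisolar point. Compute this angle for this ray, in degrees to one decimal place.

57.6°

sin r = sin 60.0° / 1.336 = 0.8660/1.336 = 0.6482; r = 40.41°.
D = 2·60.0° − 6·40.41° + 2·180° = 120.00° − 242.45° + 360° = 237.55°.
Angle from antisolar point = D − 180° = 57.55°.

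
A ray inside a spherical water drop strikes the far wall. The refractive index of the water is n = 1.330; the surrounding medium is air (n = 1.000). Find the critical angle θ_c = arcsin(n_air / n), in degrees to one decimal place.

48.8°

sin θ_c = n_air / n = 1.000 / 1.330 = 0.7519.
θ_c = arcsin(0.7519) = 48.75°.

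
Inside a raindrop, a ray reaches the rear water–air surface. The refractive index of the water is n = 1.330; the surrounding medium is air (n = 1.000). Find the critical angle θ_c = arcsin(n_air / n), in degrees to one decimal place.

sin θ_c = n_air / n = 1.000 / 1.330 = 0.7519.
θ_c = arcsin(0.7519) = 48.75°.

48.8°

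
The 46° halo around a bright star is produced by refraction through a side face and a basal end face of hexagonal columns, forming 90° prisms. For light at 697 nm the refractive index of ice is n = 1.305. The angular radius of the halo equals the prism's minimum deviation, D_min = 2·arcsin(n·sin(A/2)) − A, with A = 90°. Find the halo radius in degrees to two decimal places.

44.67°

n·sin(A/2) = 1.305 × sin 45° = 1.305 × 0.7071 = 0.9228.
D_min = 2·arcsin(0.9228) − 90° = 2 × 67.335° − 90° = 44.670°.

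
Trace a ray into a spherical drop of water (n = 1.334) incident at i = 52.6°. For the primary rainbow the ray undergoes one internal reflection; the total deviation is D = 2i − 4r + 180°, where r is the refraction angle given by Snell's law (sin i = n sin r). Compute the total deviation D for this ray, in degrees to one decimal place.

sin r = sin 52.6° / 1.334 = 0.7944/1.334 = 0.5955; r = 36.55°.
D = 2·52.6° − 4·36.55° + 180° = 105.20° − 146.20° + 180° = 139.00°.

139.0°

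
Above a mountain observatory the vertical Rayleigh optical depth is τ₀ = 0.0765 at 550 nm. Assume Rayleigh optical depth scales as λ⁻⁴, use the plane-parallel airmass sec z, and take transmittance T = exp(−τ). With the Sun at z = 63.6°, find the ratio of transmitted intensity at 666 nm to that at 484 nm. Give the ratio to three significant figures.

Airmass: sec 63.6° = 2.2490.
τ(666 nm) = 0.0765 × (550/666)⁴ × 2.2490 = 0.0765 × 0.4651 × 2.2490 = 0.0800.
τ(484 nm) = 0.0765 × (550/484)⁴ × 2.2490 = 0.0765 × 1.6675 × 2.2490 = 0.2869.
T(666)/T(484) = exp(τ_B − τ_A) = exp(0.2069) = 1.2298.

1.23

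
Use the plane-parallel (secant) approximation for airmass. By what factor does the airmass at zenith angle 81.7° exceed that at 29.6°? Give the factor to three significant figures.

6.02

X(81.7°)/X(29.6°) = sec 81.7° / sec 29.6° = cos 29.6° / cos 81.7° = 0.8695/0.1444 = 6.0233.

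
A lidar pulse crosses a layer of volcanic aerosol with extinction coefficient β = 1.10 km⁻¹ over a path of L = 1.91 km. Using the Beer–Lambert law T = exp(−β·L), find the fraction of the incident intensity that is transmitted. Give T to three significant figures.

τ = β·L = 1.10 × 1.91 = 2.1010.
T = exp(−2.1010) = 0.1223.

0.122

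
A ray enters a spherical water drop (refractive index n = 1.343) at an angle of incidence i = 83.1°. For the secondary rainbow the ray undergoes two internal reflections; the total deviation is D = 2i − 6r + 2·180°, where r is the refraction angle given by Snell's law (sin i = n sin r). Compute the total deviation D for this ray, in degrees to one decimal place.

240.2°

sin r = sin 83.1° / 1.343 = 0.9928/1.343 = 0.7392; r = 47.66°.
D = 2·83.1° − 6·47.66° + 2·180° = 166.20° − 285.98° + 360° = 240.22°.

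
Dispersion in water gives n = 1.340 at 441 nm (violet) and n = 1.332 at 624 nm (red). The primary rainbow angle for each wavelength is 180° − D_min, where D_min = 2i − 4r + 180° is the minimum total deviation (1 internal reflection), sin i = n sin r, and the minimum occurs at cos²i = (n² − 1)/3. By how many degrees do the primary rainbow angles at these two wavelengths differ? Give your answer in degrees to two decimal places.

At 441 nm (n = 1.340): cos²i = 0.26520 → i = 59.004°, r = 39.770°, D_min = 138.929°, rainbow angle = 41.071°.
At 624 nm (n = 1.332): cos²i = 0.25807 → i = 59.469°, r = 40.290°, D_min = 137.776°, rainbow angle = 42.224°.
Angular width = |41.071° − 42.224°| = 1.153°.

1.15°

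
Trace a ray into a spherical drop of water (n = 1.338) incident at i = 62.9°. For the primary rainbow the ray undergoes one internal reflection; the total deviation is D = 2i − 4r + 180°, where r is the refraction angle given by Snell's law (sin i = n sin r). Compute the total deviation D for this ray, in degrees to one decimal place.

139.0°

sin r = sin 62.9° / 1.338 = 0.8902/1.338 = 0.6653; r = 41.71°.
D = 2·62.9° − 4·41.71° + 180° = 125.80° − 166.83° + 180° = 138.97°.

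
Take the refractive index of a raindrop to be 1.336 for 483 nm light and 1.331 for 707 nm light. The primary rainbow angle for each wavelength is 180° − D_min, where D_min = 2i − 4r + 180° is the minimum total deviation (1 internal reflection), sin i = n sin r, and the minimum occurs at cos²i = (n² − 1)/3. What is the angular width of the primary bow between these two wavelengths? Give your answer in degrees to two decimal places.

At 483 nm (n = 1.336): cos²i = 0.26163 → i = 59.236°, r = 40.029°, D_min = 138.356°, rainbow angle = 41.644°.
At 707 nm (n = 1.331): cos²i = 0.25719 → i = 59.527°, r = 40.356°, D_min = 137.630°, rainbow angle = 42.370°.
Angular width = |41.644° − 42.370°| = 0.726°.

0.73°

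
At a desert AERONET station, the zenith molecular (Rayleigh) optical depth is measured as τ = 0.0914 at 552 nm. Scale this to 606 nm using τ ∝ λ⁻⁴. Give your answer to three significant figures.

0.0629

τ(606 nm) = τ(552 nm) × (552/606)⁴ = 0.0914 × (0.9109)⁴ = 0.0914 × 0.6884 = 0.0629.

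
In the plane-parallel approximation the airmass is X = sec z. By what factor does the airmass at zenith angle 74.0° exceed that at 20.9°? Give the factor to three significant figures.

3.39

X(74.0°)/X(20.9°) = sec 74.0° / sec 20.9° = cos 20.9° / cos 74.0° = 0.9342/0.2756 = 3.3893.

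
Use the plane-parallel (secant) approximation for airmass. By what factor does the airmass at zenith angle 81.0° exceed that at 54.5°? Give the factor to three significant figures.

3.71

X(81.0°)/X(54.5°) = sec 81.0° / sec 54.5° = cos 54.5° / cos 81.0° = 0.5807/0.1564 = 3.7121.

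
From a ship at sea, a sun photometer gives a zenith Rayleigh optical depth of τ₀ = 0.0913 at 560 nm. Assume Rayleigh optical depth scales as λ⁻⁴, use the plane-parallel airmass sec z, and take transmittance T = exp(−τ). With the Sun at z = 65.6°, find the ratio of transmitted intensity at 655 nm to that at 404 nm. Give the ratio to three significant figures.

2.01

Airmass: sec 65.6° = 2.4207.
τ(655 nm) = 0.0913 × (560/655)⁴ × 2.4207 = 0.0913 × 0.5343 × 2.4207 = 0.1181.
τ(404 nm) = 0.0913 × (560/404)⁴ × 2.4207 = 0.0913 × 3.6917 × 2.4207 = 0.8159.
T(655)/T(404) = exp(τ_B − τ_A) = exp(0.6978) = 2.0094.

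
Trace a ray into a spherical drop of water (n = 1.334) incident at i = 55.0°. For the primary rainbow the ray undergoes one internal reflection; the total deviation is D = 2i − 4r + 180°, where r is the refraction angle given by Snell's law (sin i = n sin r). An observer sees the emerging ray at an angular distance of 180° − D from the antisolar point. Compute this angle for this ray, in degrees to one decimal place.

sin r = sin 55.0° / 1.334 = 0.8192/1.334 = 0.6141; r = 37.88°.
D = 2·55.0° − 4·37.88° + 180° = 110.00° − 151.53° + 180° = 138.47°.
Angle from antisolar point = 180° − D = 41.53°.

41.5°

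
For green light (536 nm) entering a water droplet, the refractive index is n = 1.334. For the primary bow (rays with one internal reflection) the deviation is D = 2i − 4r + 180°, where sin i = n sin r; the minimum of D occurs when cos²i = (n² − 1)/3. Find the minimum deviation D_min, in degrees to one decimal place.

138.1°

cos²i = (1.77956 − 1)/3 = 0.25985; i = arccos(0.50976) = 59.352°.
sin r = sin 59.352°/1.334 = 0.64492; r = 40.159°.
D_min = 2·59.352° − 4·40.159° + 180° = 138.067°.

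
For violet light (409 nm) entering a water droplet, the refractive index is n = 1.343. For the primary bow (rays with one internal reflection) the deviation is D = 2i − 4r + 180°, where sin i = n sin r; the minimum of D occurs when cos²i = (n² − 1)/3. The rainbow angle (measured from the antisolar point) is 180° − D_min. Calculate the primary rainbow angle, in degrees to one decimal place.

cos²i = (1.80365 − 1)/3 = 0.26788; i = arccos(0.51757) = 58.830°.
sin r = sin 58.830°/1.343 = 0.63711; r = 39.577°.
D_min = 2·58.830° − 4·39.577° + 180° = 139.354°.
Rainbow angle = 180° − D_min = 40.646°.

40.6°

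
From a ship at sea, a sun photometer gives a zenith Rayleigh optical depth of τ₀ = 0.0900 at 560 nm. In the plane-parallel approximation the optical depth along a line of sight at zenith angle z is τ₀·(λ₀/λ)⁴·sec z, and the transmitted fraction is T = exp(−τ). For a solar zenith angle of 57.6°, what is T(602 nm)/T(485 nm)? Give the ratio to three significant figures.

1.19

Airmass: sec 57.6° = 1.8663.
τ(602 nm) = 0.0900 × (560/602)⁴ × 1.8663 = 0.0900 × 0.7488 × 1.8663 = 0.1258.
τ(485 nm) = 0.0900 × (560/485)⁴ × 1.8663 = 0.0900 × 1.7774 × 1.8663 = 0.2985.
T(602)/T(485) = exp(τ_B − τ_A) = exp(0.1728) = 1.1886.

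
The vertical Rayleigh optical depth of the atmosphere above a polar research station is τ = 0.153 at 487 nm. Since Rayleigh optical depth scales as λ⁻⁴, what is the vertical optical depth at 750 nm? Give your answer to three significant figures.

τ(750 nm) = τ(487 nm) × (487/750)⁴ = 0.153 × (0.6493)⁴ = 0.153 × 0.1778 = 0.0272.

0.0272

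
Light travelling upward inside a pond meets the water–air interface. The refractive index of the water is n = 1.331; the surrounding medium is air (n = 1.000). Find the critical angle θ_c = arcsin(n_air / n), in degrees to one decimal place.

48.7°

sin θ_c = n_air / n = 1.000 / 1.331 = 0.7513.
θ_c = arcsin(0.7513) = 48.70°.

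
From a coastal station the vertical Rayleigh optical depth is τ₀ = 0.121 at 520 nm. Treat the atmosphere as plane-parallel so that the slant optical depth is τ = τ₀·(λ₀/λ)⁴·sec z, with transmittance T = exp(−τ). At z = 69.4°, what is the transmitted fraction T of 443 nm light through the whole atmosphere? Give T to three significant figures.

0.521

sec 69.4° = 2.8422.
τ = 0.121 × (520/443)⁴ × 2.8422 = 0.121 × 1.8984 × 2.8422 = 0.6529.
T = exp(−0.6529) = 0.5205.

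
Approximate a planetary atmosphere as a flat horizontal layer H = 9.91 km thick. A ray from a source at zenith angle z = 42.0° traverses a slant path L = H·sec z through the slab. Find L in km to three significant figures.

13.3 km

sec z = 1/cos 42.0° = 1.3456.
L = 9.91 × 1.3456 = 13.335 km.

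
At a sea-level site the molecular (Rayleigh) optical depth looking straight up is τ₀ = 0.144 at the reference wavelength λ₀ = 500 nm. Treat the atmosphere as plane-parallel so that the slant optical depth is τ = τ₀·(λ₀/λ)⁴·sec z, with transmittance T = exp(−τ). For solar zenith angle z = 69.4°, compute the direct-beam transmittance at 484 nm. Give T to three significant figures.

0.627

sec 69.4° = 2.8422.
τ = 0.144 × (500/484)⁴ × 2.8422 = 0.144 × 1.1389 × 2.8422 = 0.4661.
T = exp(−0.4661) = 0.6274.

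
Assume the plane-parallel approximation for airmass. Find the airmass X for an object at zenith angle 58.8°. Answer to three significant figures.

1.93

X = sec z = 1/cos 58.8° = 1/0.5180 = 1.9304.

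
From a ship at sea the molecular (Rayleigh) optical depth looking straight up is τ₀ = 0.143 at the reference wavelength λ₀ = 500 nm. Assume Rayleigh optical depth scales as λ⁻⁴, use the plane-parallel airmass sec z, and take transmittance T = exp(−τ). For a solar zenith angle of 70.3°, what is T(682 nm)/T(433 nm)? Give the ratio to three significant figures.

1.88

Airmass: sec 70.3° = 2.9665.
τ(682 nm) = 0.143 × (500/682)⁴ × 2.9665 = 0.143 × 0.2889 × 2.9665 = 0.1226.
τ(433 nm) = 0.143 × (500/433)⁴ × 2.9665 = 0.143 × 1.7780 × 2.9665 = 0.7542.
T(682)/T(433) = exp(τ_B − τ_A) = exp(0.6317) = 1.8808.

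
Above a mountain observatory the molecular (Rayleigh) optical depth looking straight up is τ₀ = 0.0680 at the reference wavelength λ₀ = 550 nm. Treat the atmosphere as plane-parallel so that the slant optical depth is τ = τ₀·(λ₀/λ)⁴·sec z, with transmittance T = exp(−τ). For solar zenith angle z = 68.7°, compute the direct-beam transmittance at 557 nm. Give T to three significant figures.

sec 68.7° = 2.7529.
τ = 0.0680 × (550/557)⁴ × 2.7529 = 0.0680 × 0.9507 × 2.7529 = 0.1780.
T = exp(−0.1780) = 0.8370.

0.837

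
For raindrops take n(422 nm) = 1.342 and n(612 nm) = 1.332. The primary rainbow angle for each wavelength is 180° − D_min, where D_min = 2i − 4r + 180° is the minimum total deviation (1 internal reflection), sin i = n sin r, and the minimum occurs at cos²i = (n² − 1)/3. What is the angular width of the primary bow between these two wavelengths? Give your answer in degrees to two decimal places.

1.44°

At 422 nm (n = 1.342): cos²i = 0.26699 → i = 58.888°, r = 39.641°, D_min = 139.213°, rainbow angle = 40.787°.
At 612 nm (n = 1.332): cos²i = 0.25807 → i = 59.469°, r = 40.290°, D_min = 137.776°, rainbow angle = 42.224°.
Angular width = |40.787° − 42.224°| = 1.437°.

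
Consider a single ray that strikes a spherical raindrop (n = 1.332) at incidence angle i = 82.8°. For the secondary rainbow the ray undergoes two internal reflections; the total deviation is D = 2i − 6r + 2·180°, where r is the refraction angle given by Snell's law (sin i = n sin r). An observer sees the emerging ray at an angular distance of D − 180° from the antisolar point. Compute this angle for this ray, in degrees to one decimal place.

56.7°

sin r = sin 82.8° / 1.332 = 0.9921/1.332 = 0.7448; r = 48.14°.
D = 2·82.8° − 6·48.14° + 2·180° = 165.60° − 288.87° + 360° = 236.73°.
Angle from antisolar point = D − 180° = 56.73°.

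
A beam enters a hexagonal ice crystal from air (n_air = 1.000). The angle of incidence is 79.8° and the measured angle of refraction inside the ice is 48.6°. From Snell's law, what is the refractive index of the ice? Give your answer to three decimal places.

n = sin θ_i / sin θ_r = sin 79.8° / sin 48.6° = 0.9842 / 0.7501 = 1.3121.

1.312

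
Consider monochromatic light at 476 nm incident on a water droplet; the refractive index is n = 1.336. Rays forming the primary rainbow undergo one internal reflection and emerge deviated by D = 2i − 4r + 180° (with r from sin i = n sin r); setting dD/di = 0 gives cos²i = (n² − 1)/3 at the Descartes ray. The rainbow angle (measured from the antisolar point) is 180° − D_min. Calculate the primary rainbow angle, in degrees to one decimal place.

cos²i = (1.78490 − 1)/3 = 0.26163; i = arccos(0.51150) = 59.236°.
sin r = sin 59.236°/1.336 = 0.64318; r = 40.029°.
D_min = 2·59.236° − 4·40.029° + 180° = 138.356°.
Rainbow angle = 180° − D_min = 41.644°.

41.6°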